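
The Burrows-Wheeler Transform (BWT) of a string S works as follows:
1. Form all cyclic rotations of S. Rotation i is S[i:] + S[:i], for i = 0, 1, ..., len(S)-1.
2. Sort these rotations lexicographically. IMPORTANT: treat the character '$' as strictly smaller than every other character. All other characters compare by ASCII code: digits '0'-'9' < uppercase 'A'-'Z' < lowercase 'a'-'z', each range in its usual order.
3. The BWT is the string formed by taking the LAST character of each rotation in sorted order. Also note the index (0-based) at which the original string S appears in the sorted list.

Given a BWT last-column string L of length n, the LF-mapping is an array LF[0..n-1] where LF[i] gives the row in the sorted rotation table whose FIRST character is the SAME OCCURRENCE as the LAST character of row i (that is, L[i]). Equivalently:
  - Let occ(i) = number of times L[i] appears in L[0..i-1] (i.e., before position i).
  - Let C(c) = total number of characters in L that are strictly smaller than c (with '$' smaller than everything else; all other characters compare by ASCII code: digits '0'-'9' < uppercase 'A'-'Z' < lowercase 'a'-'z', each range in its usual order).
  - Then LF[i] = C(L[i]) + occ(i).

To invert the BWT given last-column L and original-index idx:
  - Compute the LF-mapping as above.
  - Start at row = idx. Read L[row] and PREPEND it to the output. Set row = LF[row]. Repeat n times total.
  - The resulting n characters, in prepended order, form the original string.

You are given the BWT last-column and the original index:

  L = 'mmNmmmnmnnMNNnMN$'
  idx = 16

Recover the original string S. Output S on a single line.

LF mapping: 7 8 3 9 10 11 13 12 14 15 1 4 5 16 2 6 0
Walk LF starting at row 16, prepending L[row]:
  step 1: row=16, L[16]='$', prepend. Next row=LF[16]=0
  step 2: row=0, L[0]='m', prepend. Next row=LF[0]=7
  step 3: row=7, L[7]='m', prepend. Next row=LF[7]=12
  step 4: row=12, L[12]='N', prepend. Next row=LF[12]=5
  step 5: row=5, L[5]='m', prepend. Next row=LF[5]=11
  step 6: row=11, L[11]='N', prepend. Next row=LF[11]=4
  step 7: row=4, L[4]='m', prepend. Next row=LF[4]=10
  step 8: row=10, L[10]='M', prepend. Next row=LF[10]=1
  step 9: row=1, L[1]='m', prepend. Next row=LF[1]=8
  step 10: row=8, L[8]='n', prepend. Next row=LF[8]=14
  step 11: row=14, L[14]='M', prepend. Next row=LF[14]=2
  step 12: row=2, L[2]='N', prepend. Next row=LF[2]=3
  step 13: row=3, L[3]='m', prepend. Next row=LF[3]=9
  step 14: row=9, L[9]='n', prepend. Next row=LF[9]=15
  step 15: row=15, L[15]='N', prepend. Next row=LF[15]=6
  step 16: row=6, L[6]='n', prepend. Next row=LF[6]=13
  step 17: row=13, L[13]='n', prepend. Next row=LF[13]=16
Reversed output: nnNnmNMnmMmNmNmm$

Answer: nnNnmNMnmMmNmNmm$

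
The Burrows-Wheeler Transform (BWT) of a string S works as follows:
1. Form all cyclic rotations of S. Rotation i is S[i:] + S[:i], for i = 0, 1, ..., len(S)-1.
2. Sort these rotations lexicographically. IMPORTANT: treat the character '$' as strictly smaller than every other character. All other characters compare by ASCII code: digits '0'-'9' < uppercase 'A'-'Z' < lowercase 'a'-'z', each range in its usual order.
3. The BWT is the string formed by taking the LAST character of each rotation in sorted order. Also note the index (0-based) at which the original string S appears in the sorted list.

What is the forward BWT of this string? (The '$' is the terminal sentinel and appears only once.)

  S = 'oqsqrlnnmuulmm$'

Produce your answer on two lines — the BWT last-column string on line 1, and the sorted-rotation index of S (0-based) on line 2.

All 15 rotations (rotation i = S[i:]+S[:i]):
  rot[0] = oqsqrlnnmuulmm$
  rot[1] = qsqrlnnmuulmm$o
  rot[2] = sqrlnnmuulmm$oq
  rot[3] = qrlnnmuulmm$oqs
  rot[4] = rlnnmuulmm$oqsq
  rot[5] = lnnmuulmm$oqsqr
  rot[6] = nnmuulmm$oqsqrl
  rot[7] = nmuulmm$oqsqrln
  rot[8] = muulmm$oqsqrlnn
  rot[9] = uulmm$oqsqrlnnm
  rot[10] = ulmm$oqsqrlnnmu
  rot[11] = lmm$oqsqrlnnmuu
  rot[12] = mm$oqsqrlnnmuul
  rot[13] = m$oqsqrlnnmuulm
  rot[14] = $oqsqrlnnmuulmm
Sorted (with $ < everything):
  sorted[0] = $oqsqrlnnmuulmm  (last char: 'm')
  sorted[1] = lmm$oqsqrlnnmuu  (last char: 'u')
  sorted[2] = lnnmuulmm$oqsqr  (last char: 'r')
  sorted[3] = m$oqsqrlnnmuulm  (last char: 'm')
  sorted[4] = mm$oqsqrlnnmuul  (last char: 'l')
  sorted[5] = muulmm$oqsqrlnn  (last char: 'n')
  sorted[6] = nmuulmm$oqsqrln  (last char: 'n')
  sorted[7] = nnmuulmm$oqsqrl  (last char: 'l')
  sorted[8] = oqsqrlnnmuulmm$  (last char: '$')
  sorted[9] = qrlnnmuulmm$oqs  (last char: 's')
  sorted[10] = qsqrlnnmuulmm$o  (last char: 'o')
  sorted[11] = rlnnmuulmm$oqsq  (last char: 'q')
  sorted[12] = sqrlnnmuulmm$oq  (last char: 'q')
  sorted[13] = ulmm$oqsqrlnnmu  (last char: 'u')
  sorted[14] = uulmm$oqsqrlnnm  (last char: 'm')
Last column: murmlnnl$soqqum
Original string S is at sorted index 8

Answer: murmlnnl$soqqum
8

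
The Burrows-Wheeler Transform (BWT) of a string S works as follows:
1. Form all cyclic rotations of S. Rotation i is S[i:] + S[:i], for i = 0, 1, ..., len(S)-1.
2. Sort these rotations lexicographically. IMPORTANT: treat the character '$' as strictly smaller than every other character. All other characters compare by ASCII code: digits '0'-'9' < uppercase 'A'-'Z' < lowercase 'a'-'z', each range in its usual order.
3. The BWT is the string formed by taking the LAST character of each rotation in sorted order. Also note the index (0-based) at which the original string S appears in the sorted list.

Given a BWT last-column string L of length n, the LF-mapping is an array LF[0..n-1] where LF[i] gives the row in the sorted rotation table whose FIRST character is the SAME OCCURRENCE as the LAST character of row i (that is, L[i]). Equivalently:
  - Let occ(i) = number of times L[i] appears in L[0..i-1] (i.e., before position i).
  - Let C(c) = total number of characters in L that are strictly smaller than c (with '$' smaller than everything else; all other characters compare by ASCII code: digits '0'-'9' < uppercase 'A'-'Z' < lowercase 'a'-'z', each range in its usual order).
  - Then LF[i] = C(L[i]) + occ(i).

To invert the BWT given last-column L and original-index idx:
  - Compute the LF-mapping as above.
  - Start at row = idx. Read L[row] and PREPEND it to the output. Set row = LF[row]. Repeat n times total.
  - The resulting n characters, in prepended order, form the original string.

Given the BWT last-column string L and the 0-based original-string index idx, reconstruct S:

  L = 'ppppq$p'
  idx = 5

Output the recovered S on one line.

LF mapping: 1 2 3 4 6 0 5
Walk LF starting at row 5, prepending L[row]:
  step 1: row=5, L[5]='$', prepend. Next row=LF[5]=0
  step 2: row=0, L[0]='p', prepend. Next row=LF[0]=1
  step 3: row=1, L[1]='p', prepend. Next row=LF[1]=2
  step 4: row=2, L[2]='p', prepend. Next row=LF[2]=3
  step 5: row=3, L[3]='p', prepend. Next row=LF[3]=4
  step 6: row=4, L[4]='q', prepend. Next row=LF[4]=6
  step 7: row=6, L[6]='p', prepend. Next row=LF[6]=5
Reversed output: pqpppp$

Answer: pqpppp$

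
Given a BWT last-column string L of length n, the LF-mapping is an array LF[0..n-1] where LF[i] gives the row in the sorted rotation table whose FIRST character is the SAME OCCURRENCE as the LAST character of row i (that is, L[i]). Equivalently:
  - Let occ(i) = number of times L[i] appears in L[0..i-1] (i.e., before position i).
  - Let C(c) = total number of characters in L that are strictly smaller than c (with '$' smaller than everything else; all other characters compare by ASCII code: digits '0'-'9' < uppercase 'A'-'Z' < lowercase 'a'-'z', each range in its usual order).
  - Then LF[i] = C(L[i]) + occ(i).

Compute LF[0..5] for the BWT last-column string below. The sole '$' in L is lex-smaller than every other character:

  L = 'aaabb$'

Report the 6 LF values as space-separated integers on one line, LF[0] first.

Char counts: '$':1, 'a':3, 'b':2
C (first-col start): C('$')=0, C('a')=1, C('b')=4
L[0]='a': occ=0, LF[0]=C('a')+0=1+0=1
L[1]='a': occ=1, LF[1]=C('a')+1=1+1=2
L[2]='a': occ=2, LF[2]=C('a')+2=1+2=3
L[3]='b': occ=0, LF[3]=C('b')+0=4+0=4
L[4]='b': occ=1, LF[4]=C('b')+1=4+1=5
L[5]='$': occ=0, LF[5]=C('$')+0=0+0=0

Answer: 1 2 3 4 5 0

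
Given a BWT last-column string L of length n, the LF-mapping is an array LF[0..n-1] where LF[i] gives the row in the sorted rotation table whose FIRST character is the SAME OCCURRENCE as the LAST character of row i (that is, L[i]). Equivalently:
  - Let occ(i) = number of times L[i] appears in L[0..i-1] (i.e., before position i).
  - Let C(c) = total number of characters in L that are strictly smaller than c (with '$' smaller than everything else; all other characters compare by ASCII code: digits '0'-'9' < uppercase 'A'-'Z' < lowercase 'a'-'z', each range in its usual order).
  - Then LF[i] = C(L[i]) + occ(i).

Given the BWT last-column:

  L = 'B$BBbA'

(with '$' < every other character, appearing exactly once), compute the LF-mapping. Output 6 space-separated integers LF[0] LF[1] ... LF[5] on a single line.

Answer: 2 0 3 4 5 1

Derivation:
Char counts: '$':1, 'A':1, 'B':3, 'b':1
C (first-col start): C('$')=0, C('A')=1, C('B')=2, C('b')=5
L[0]='B': occ=0, LF[0]=C('B')+0=2+0=2
L[1]='$': occ=0, LF[1]=C('$')+0=0+0=0
L[2]='B': occ=1, LF[2]=C('B')+1=2+1=3
L[3]='B': occ=2, LF[3]=C('B')+2=2+2=4
L[4]='b': occ=0, LF[4]=C('b')+0=5+0=5
L[5]='A': occ=0, LF[5]=C('A')+0=1+0=1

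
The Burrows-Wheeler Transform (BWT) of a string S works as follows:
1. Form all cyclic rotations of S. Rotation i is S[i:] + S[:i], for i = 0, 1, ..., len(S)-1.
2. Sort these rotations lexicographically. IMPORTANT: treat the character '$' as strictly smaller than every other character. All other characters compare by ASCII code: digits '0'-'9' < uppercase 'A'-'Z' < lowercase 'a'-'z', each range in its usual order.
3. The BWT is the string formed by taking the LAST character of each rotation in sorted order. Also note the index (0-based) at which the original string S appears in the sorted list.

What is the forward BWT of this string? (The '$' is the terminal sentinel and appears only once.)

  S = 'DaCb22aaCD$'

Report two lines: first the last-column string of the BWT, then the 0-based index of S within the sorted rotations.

Answer: Db2aaC$aD2C
6

Derivation:
All 11 rotations (rotation i = S[i:]+S[:i]):
  rot[0] = DaCb22aaCD$
  rot[1] = aCb22aaCD$D
  rot[2] = Cb22aaCD$Da
  rot[3] = b22aaCD$DaC
  rot[4] = 22aaCD$DaCb
  rot[5] = 2aaCD$DaCb2
  rot[6] = aaCD$DaCb22
  rot[7] = aCD$DaCb22a
  rot[8] = CD$DaCb22aa
  rot[9] = D$DaCb22aaC
  rot[10] = $DaCb22aaCD
Sorted (with $ < everything):
  sorted[0] = $DaCb22aaCD  (last char: 'D')
  sorted[1] = 22aaCD$DaCb  (last char: 'b')
  sorted[2] = 2aaCD$DaCb2  (last char: '2')
  sorted[3] = CD$DaCb22aa  (last char: 'a')
  sorted[4] = Cb22aaCD$Da  (last char: 'a')
  sorted[5] = D$DaCb22aaC  (last char: 'C')
  sorted[6] = DaCb22aaCD$  (last char: '$')
  sorted[7] = aCD$DaCb22a  (last char: 'a')
  sorted[8] = aCb22aaCD$D  (last char: 'D')
  sorted[9] = aaCD$DaCb22  (last char: '2')
  sorted[10] = b22aaCD$DaC  (last char: 'C')
Last column: Db2aaC$aD2C
Original string S is at sorted index 6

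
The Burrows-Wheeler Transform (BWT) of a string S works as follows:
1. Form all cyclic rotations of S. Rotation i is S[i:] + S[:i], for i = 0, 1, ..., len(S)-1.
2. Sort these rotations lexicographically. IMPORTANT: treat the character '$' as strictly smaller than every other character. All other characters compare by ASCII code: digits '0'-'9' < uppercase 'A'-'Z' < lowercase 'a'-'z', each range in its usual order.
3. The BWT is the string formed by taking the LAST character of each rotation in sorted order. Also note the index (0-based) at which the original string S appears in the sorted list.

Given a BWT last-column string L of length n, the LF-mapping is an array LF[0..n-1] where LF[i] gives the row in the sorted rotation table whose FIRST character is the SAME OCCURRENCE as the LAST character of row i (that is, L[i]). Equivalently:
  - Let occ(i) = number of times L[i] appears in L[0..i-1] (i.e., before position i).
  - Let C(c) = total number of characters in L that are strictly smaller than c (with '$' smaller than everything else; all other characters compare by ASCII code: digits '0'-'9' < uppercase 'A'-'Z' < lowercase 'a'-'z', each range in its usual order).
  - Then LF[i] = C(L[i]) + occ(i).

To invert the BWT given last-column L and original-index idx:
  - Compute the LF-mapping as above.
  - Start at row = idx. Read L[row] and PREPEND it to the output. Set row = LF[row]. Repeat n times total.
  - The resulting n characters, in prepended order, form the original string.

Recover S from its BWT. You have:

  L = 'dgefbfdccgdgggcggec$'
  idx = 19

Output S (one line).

LF mapping: 6 13 9 11 1 12 7 2 3 14 8 15 16 17 4 18 19 10 5 0
Walk LF starting at row 19, prepending L[row]:
  step 1: row=19, L[19]='$', prepend. Next row=LF[19]=0
  step 2: row=0, L[0]='d', prepend. Next row=LF[0]=6
  step 3: row=6, L[6]='d', prepend. Next row=LF[6]=7
  step 4: row=7, L[7]='c', prepend. Next row=LF[7]=2
  step 5: row=2, L[2]='e', prepend. Next row=LF[2]=9
  step 6: row=9, L[9]='g', prepend. Next row=LF[9]=14
  step 7: row=14, L[14]='c', prepend. Next row=LF[14]=4
  step 8: row=4, L[4]='b', prepend. Next row=LF[4]=1
  step 9: row=1, L[1]='g', prepend. Next row=LF[1]=13
  step 10: row=13, L[13]='g', prepend. Next row=LF[13]=17
  step 11: row=17, L[17]='e', prepend. Next row=LF[17]=10
  step 12: row=10, L[10]='d', prepend. Next row=LF[10]=8
  step 13: row=8, L[8]='c', prepend. Next row=LF[8]=3
  step 14: row=3, L[3]='f', prepend. Next row=LF[3]=11
  step 15: row=11, L[11]='g', prepend. Next row=LF[11]=15
  step 16: row=15, L[15]='g', prepend. Next row=LF[15]=18
  step 17: row=18, L[18]='c', prepend. Next row=LF[18]=5
  step 18: row=5, L[5]='f', prepend. Next row=LF[5]=12
  step 19: row=12, L[12]='g', prepend. Next row=LF[12]=16
  step 20: row=16, L[16]='g', prepend. Next row=LF[16]=19
Reversed output: ggfcggfcdeggbcgecdd$

Answer: ggfcggfcdeggbcgecdd$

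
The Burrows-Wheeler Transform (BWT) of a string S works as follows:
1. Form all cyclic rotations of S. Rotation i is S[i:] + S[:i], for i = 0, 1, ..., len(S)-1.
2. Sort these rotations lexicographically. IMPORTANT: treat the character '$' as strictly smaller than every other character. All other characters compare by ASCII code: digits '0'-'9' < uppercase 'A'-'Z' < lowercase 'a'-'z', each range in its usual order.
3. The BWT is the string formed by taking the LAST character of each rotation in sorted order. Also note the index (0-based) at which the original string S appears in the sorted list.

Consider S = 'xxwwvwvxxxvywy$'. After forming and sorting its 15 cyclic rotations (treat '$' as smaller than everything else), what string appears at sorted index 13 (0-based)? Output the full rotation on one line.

All 15 rotations (rotation i = S[i:]+S[:i]):
  rot[0] = xxwwvwvxxxvywy$
  rot[1] = xwwvwvxxxvywy$x
  rot[2] = wwvwvxxxvywy$xx
  rot[3] = wvwvxxxvywy$xxw
  rot[4] = vwvxxxvywy$xxww
  rot[5] = wvxxxvywy$xxwwv
  rot[6] = vxxxvywy$xxwwvw
  rot[7] = xxxvywy$xxwwvwv
  rot[8] = xxvywy$xxwwvwvx
  rot[9] = xvywy$xxwwvwvxx
  rot[10] = vywy$xxwwvwvxxx
  rot[11] = ywy$xxwwvwvxxxv
  rot[12] = wy$xxwwvwvxxxvy
  rot[13] = y$xxwwvwvxxxvyw
  rot[14] = $xxwwvwvxxxvywy
Sorted (with $ < everything):
  sorted[0] = $xxwwvwvxxxvywy
  sorted[1] = vwvxxxvywy$xxww
  sorted[2] = vxxxvywy$xxwwvw
  sorted[3] = vywy$xxwwvwvxxx
  sorted[4] = wvwvxxxvywy$xxw
  sorted[5] = wvxxxvywy$xxwwv
  sorted[6] = wwvwvxxxvywy$xx
  sorted[7] = wy$xxwwvwvxxxvy
  sorted[8] = xvywy$xxwwvwvxx
  sorted[9] = xwwvwvxxxvywy$x
  sorted[10] = xxvywy$xxwwvwvx
  sorted[11] = xxwwvwvxxxvywy$
  sorted[12] = xxxvywy$xxwwvwv
  sorted[13] = y$xxwwvwvxxxvyw
  sorted[14] = ywy$xxwwvwvxxxv
sorted[13] = y$xxwwvwvxxxvyw

Answer: y$xxwwvwvxxxvyw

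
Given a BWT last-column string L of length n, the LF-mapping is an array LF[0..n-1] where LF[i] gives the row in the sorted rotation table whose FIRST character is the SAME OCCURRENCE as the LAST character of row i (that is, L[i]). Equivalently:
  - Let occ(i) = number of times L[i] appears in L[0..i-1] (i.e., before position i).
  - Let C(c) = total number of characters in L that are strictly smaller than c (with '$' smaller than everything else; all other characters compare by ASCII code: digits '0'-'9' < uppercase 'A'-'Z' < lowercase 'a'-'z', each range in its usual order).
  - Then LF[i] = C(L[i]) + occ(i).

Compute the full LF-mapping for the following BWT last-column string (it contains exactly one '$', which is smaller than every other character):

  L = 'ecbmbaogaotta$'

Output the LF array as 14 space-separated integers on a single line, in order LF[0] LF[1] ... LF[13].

Answer: 7 6 4 9 5 1 10 8 2 11 12 13 3 0

Derivation:
Char counts: '$':1, 'a':3, 'b':2, 'c':1, 'e':1, 'g':1, 'm':1, 'o':2, 't':2
C (first-col start): C('$')=0, C('a')=1, C('b')=4, C('c')=6, C('e')=7, C('g')=8, C('m')=9, C('o')=10, C('t')=12
L[0]='e': occ=0, LF[0]=C('e')+0=7+0=7
L[1]='c': occ=0, LF[1]=C('c')+0=6+0=6
L[2]='b': occ=0, LF[2]=C('b')+0=4+0=4
L[3]='m': occ=0, LF[3]=C('m')+0=9+0=9
L[4]='b': occ=1, LF[4]=C('b')+1=4+1=5
L[5]='a': occ=0, LF[5]=C('a')+0=1+0=1
L[6]='o': occ=0, LF[6]=C('o')+0=10+0=10
L[7]='g': occ=0, LF[7]=C('g')+0=8+0=8
L[8]='a': occ=1, LF[8]=C('a')+1=1+1=2
L[9]='o': occ=1, LF[9]=C('o')+1=10+1=11
L[10]='t': occ=0, LF[10]=C('t')+0=12+0=12
L[11]='t': occ=1, LF[11]=C('t')+1=12+1=13
L[12]='a': occ=2, LF[12]=C('a')+2=1+2=3
L[13]='$': occ=0, LF[13]=C('$')+0=0+0=0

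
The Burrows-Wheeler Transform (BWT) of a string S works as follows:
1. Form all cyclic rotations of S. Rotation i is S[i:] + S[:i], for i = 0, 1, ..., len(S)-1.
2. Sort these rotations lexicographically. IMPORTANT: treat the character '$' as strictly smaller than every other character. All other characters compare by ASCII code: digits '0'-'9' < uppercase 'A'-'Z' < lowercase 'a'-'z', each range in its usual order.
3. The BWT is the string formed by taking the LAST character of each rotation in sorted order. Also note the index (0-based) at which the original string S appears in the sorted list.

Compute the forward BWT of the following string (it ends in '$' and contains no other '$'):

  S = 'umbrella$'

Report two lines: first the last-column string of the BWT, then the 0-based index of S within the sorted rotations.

All 9 rotations (rotation i = S[i:]+S[:i]):
  rot[0] = umbrella$
  rot[1] = mbrella$u
  rot[2] = brella$um
  rot[3] = rella$umb
  rot[4] = ella$umbr
  rot[5] = lla$umbre
  rot[6] = la$umbrel
  rot[7] = a$umbrell
  rot[8] = $umbrella
Sorted (with $ < everything):
  sorted[0] = $umbrella  (last char: 'a')
  sorted[1] = a$umbrell  (last char: 'l')
  sorted[2] = brella$um  (last char: 'm')
  sorted[3] = ella$umbr  (last char: 'r')
  sorted[4] = la$umbrel  (last char: 'l')
  sorted[5] = lla$umbre  (last char: 'e')
  sorted[6] = mbrella$u  (last char: 'u')
  sorted[7] = rella$umb  (last char: 'b')
  sorted[8] = umbrella$  (last char: '$')
Last column: almrleub$
Original string S is at sorted index 8

Answer: almrleub$
8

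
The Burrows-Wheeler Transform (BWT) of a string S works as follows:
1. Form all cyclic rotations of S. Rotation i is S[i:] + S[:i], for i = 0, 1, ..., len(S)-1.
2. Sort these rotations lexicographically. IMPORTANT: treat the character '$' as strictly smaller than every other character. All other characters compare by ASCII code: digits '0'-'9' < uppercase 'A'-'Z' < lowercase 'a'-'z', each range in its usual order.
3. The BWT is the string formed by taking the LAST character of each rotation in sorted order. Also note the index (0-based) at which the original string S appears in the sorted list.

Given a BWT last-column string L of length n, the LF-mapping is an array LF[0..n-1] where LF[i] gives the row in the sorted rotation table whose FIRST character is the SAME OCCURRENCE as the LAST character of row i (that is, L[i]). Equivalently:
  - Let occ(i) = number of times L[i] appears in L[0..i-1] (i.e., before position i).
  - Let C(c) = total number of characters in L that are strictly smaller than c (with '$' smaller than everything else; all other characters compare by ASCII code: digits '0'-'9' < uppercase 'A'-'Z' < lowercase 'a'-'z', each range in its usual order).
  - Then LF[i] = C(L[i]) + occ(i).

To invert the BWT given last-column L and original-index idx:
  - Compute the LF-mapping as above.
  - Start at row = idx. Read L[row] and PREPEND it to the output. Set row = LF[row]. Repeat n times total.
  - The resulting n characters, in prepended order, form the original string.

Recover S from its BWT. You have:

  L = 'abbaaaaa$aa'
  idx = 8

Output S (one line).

LF mapping: 1 9 10 2 3 4 5 6 0 7 8
Walk LF starting at row 8, prepending L[row]:
  step 1: row=8, L[8]='$', prepend. Next row=LF[8]=0
  step 2: row=0, L[0]='a', prepend. Next row=LF[0]=1
  step 3: row=1, L[1]='b', prepend. Next row=LF[1]=9
  step 4: row=9, L[9]='a', prepend. Next row=LF[9]=7
  step 5: row=7, L[7]='a', prepend. Next row=LF[7]=6
  step 6: row=6, L[6]='a', prepend. Next row=LF[6]=5
  step 7: row=5, L[5]='a', prepend. Next row=LF[5]=4
  step 8: row=4, L[4]='a', prepend. Next row=LF[4]=3
  step 9: row=3, L[3]='a', prepend. Next row=LF[3]=2
  step 10: row=2, L[2]='b', prepend. Next row=LF[2]=10
  step 11: row=10, L[10]='a', prepend. Next row=LF[10]=8
Reversed output: abaaaaaaba$

Answer: abaaaaaaba$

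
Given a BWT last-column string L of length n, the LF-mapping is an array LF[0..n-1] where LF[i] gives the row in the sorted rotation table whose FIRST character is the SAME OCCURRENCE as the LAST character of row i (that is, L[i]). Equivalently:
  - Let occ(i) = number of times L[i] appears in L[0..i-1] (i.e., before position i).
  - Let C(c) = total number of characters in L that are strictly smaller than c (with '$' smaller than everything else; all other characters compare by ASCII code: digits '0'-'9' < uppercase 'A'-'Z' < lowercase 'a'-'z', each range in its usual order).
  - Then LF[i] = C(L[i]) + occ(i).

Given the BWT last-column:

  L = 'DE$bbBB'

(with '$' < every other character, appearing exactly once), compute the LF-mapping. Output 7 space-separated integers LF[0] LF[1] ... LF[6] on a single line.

Char counts: '$':1, 'B':2, 'D':1, 'E':1, 'b':2
C (first-col start): C('$')=0, C('B')=1, C('D')=3, C('E')=4, C('b')=5
L[0]='D': occ=0, LF[0]=C('D')+0=3+0=3
L[1]='E': occ=0, LF[1]=C('E')+0=4+0=4
L[2]='$': occ=0, LF[2]=C('$')+0=0+0=0
L[3]='b': occ=0, LF[3]=C('b')+0=5+0=5
L[4]='b': occ=1, LF[4]=C('b')+1=5+1=6
L[5]='B': occ=0, LF[5]=C('B')+0=1+0=1
L[6]='B': occ=1, LF[6]=C('B')+1=1+1=2

Answer: 3 4 0 5 6 1 2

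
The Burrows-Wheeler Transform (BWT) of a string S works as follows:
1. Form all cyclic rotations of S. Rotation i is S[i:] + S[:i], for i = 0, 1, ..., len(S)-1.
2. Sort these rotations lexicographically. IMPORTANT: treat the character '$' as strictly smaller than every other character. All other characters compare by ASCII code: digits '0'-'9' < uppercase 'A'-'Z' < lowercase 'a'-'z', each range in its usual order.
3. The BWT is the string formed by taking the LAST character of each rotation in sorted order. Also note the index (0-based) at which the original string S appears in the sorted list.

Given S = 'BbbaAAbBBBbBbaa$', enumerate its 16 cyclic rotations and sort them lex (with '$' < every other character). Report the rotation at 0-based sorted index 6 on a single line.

All 16 rotations (rotation i = S[i:]+S[:i]):
  rot[0] = BbbaAAbBBBbBbaa$
  rot[1] = bbaAAbBBBbBbaa$B
  rot[2] = baAAbBBBbBbaa$Bb
  rot[3] = aAAbBBBbBbaa$Bbb
  rot[4] = AAbBBBbBbaa$Bbba
  rot[5] = AbBBBbBbaa$BbbaA
  rot[6] = bBBBbBbaa$BbbaAA
  rot[7] = BBBbBbaa$BbbaAAb
  rot[8] = BBbBbaa$BbbaAAbB
  rot[9] = BbBbaa$BbbaAAbBB
  rot[10] = bBbaa$BbbaAAbBBB
  rot[11] = Bbaa$BbbaAAbBBBb
  rot[12] = baa$BbbaAAbBBBbB
  rot[13] = aa$BbbaAAbBBBbBb
  rot[14] = a$BbbaAAbBBBbBba
  rot[15] = $BbbaAAbBBBbBbaa
Sorted (with $ < everything):
  sorted[0] = $BbbaAAbBBBbBbaa
  sorted[1] = AAbBBBbBbaa$Bbba
  sorted[2] = AbBBBbBbaa$BbbaA
  sorted[3] = BBBbBbaa$BbbaAAb
  sorted[4] = BBbBbaa$BbbaAAbB
  sorted[5] = BbBbaa$BbbaAAbBB
  sorted[6] = Bbaa$BbbaAAbBBBb
  sorted[7] = BbbaAAbBBBbBbaa$
  sorted[8] = a$BbbaAAbBBBbBba
  sorted[9] = aAAbBBBbBbaa$Bbb
  sorted[10] = aa$BbbaAAbBBBbBb
  sorted[11] = bBBBbBbaa$BbbaAA
  sorted[12] = bBbaa$BbbaAAbBBB
  sorted[13] = baAAbBBBbBbaa$Bb
  sorted[14] = baa$BbbaAAbBBBbB
  sorted[15] = bbaAAbBBBbBbaa$B
sorted[6] = Bbaa$BbbaAAbBBBb

Answer: Bbaa$BbbaAAbBBBb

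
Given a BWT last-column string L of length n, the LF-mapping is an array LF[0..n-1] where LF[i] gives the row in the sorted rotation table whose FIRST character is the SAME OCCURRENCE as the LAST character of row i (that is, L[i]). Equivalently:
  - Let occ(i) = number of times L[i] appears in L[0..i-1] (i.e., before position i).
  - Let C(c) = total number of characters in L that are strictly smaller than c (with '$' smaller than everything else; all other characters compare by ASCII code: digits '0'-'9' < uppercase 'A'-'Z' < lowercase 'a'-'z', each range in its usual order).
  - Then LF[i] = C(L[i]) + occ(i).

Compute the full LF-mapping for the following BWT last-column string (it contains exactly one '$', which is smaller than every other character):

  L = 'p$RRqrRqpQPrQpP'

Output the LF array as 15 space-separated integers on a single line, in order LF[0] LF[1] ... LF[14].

Answer: 8 0 5 6 11 13 7 12 9 3 1 14 4 10 2

Derivation:
Char counts: '$':1, 'P':2, 'Q':2, 'R':3, 'p':3, 'q':2, 'r':2
C (first-col start): C('$')=0, C('P')=1, C('Q')=3, C('R')=5, C('p')=8, C('q')=11, C('r')=13
L[0]='p': occ=0, LF[0]=C('p')+0=8+0=8
L[1]='$': occ=0, LF[1]=C('$')+0=0+0=0
L[2]='R': occ=0, LF[2]=C('R')+0=5+0=5
L[3]='R': occ=1, LF[3]=C('R')+1=5+1=6
L[4]='q': occ=0, LF[4]=C('q')+0=11+0=11
L[5]='r': occ=0, LF[5]=C('r')+0=13+0=13
L[6]='R': occ=2, LF[6]=C('R')+2=5+2=7
L[7]='q': occ=1, LF[7]=C('q')+1=11+1=12
L[8]='p': occ=1, LF[8]=C('p')+1=8+1=9
L[9]='Q': occ=0, LF[9]=C('Q')+0=3+0=3
L[10]='P': occ=0, LF[10]=C('P')+0=1+0=1
L[11]='r': occ=1, LF[11]=C('r')+1=13+1=14
L[12]='Q': occ=1, LF[12]=C('Q')+1=3+1=4
L[13]='p': occ=2, LF[13]=C('p')+2=8+2=10
L[14]='P': occ=1, LF[14]=C('P')+1=1+1=2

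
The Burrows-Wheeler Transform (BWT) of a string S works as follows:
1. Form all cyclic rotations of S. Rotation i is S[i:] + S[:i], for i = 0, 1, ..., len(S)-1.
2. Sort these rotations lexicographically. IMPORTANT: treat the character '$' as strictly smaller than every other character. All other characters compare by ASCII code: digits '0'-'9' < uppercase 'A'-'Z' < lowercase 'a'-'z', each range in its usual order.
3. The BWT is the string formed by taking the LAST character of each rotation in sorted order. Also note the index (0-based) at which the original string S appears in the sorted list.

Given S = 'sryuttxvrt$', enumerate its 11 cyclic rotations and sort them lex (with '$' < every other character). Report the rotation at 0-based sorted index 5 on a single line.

All 11 rotations (rotation i = S[i:]+S[:i]):
  rot[0] = sryuttxvrt$
  rot[1] = ryuttxvrt$s
  rot[2] = yuttxvrt$sr
  rot[3] = uttxvrt$sry
  rot[4] = ttxvrt$sryu
  rot[5] = txvrt$sryut
  rot[6] = xvrt$sryutt
  rot[7] = vrt$sryuttx
  rot[8] = rt$sryuttxv
  rot[9] = t$sryuttxvr
  rot[10] = $sryuttxvrt
Sorted (with $ < everything):
  sorted[0] = $sryuttxvrt
  sorted[1] = rt$sryuttxv
  sorted[2] = ryuttxvrt$s
  sorted[3] = sryuttxvrt$
  sorted[4] = t$sryuttxvr
  sorted[5] = ttxvrt$sryu
  sorted[6] = txvrt$sryut
  sorted[7] = uttxvrt$sry
  sorted[8] = vrt$sryuttx
  sorted[9] = xvrt$sryutt
  sorted[10] = yuttxvrt$sr
sorted[5] = ttxvrt$sryu

Answer: ttxvrt$sryu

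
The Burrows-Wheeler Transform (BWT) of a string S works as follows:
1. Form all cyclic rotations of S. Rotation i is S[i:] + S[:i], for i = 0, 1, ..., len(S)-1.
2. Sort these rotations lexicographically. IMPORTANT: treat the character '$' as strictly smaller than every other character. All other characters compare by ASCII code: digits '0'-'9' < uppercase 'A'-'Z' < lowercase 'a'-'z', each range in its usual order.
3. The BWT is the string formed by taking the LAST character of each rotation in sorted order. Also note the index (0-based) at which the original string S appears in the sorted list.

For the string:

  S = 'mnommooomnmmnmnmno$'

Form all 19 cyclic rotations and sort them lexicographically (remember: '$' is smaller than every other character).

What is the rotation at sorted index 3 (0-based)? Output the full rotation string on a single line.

All 19 rotations (rotation i = S[i:]+S[:i]):
  rot[0] = mnommooomnmmnmnmno$
  rot[1] = nommooomnmmnmnmno$m
  rot[2] = ommooomnmmnmnmno$mn
  rot[3] = mmooomnmmnmnmno$mno
  rot[4] = mooomnmmnmnmno$mnom
  rot[5] = ooomnmmnmnmno$mnomm
  rot[6] = oomnmmnmnmno$mnommo
  rot[7] = omnmmnmnmno$mnommoo
  rot[8] = mnmmnmnmno$mnommooo
  rot[9] = nmmnmnmno$mnommooom
  rot[10] = mmnmnmno$mnommooomn
  rot[11] = mnmnmno$mnommooomnm
  rot[12] = nmnmno$mnommooomnmm
  rot[13] = mnmno$mnommooomnmmn
  rot[14] = nmno$mnommooomnmmnm
  rot[15] = mno$mnommooomnmmnmn
  rot[16] = no$mnommooomnmmnmnm
  rot[17] = o$mnommooomnmmnmnmn
  rot[18] = $mnommooomnmmnmnmno
Sorted (with $ < everything):
  sorted[0] = $mnommooomnmmnmnmno
  sorted[1] = mmnmnmno$mnommooomn
  sorted[2] = mmooomnmmnmnmno$mno
  sorted[3] = mnmmnmnmno$mnommooo
  sorted[4] = mnmnmno$mnommooomnm
  sorted[5] = mnmno$mnommooomnmmn
  sorted[6] = mno$mnommooomnmmnmn
  sorted[7] = mnommooomnmmnmnmno$
  sorted[8] = mooomnmmnmnmno$mnom
  sorted[9] = nmmnmnmno$mnommooom
  sorted[10] = nmnmno$mnommooomnmm
  sorted[11] = nmno$mnommooomnmmnm
  sorted[12] = no$mnommooomnmmnmnm
  sorted[13] = nommooomnmmnmnmno$m
  sorted[14] = o$mnommooomnmmnmnmn
  sorted[15] = ommooomnmmnmnmno$mn
  sorted[16] = omnmmnmnmno$mnommoo
  sorted[17] = oomnmmnmnmno$mnommo
  sorted[18] = ooomnmmnmnmno$mnomm
sorted[3] = mnmmnmnmno$mnommooo

Answer: mnmmnmnmno$mnommooo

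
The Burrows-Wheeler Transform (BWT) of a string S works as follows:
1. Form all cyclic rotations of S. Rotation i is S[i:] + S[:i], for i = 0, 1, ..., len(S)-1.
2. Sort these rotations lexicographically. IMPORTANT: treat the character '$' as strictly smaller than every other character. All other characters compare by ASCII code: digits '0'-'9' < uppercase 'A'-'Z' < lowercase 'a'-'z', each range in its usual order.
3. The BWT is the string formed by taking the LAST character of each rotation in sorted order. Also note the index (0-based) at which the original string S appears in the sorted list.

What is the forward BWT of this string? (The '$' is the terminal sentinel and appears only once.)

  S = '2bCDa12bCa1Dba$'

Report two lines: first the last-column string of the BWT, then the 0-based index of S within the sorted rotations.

Answer: aaa$1bbC1bDC22D
3

Derivation:
All 15 rotations (rotation i = S[i:]+S[:i]):
  rot[0] = 2bCDa12bCa1Dba$
  rot[1] = bCDa12bCa1Dba$2
  rot[2] = CDa12bCa1Dba$2b
  rot[3] = Da12bCa1Dba$2bC
  rot[4] = a12bCa1Dba$2bCD
  rot[5] = 12bCa1Dba$2bCDa
  rot[6] = 2bCa1Dba$2bCDa1
  rot[7] = bCa1Dba$2bCDa12
  rot[8] = Ca1Dba$2bCDa12b
  rot[9] = a1Dba$2bCDa12bC
  rot[10] = 1Dba$2bCDa12bCa
  rot[11] = Dba$2bCDa12bCa1
  rot[12] = ba$2bCDa12bCa1D
  rot[13] = a$2bCDa12bCa1Db
  rot[14] = $2bCDa12bCa1Dba
Sorted (with $ < everything):
  sorted[0] = $2bCDa12bCa1Dba  (last char: 'a')
  sorted[1] = 12bCa1Dba$2bCDa  (last char: 'a')
  sorted[2] = 1Dba$2bCDa12bCa  (last char: 'a')
  sorted[3] = 2bCDa12bCa1Dba$  (last char: '$')
  sorted[4] = 2bCa1Dba$2bCDa1  (last char: '1')
  sorted[5] = CDa12bCa1Dba$2b  (last char: 'b')
  sorted[6] = Ca1Dba$2bCDa12b  (last char: 'b')
  sorted[7] = Da12bCa1Dba$2bC  (last char: 'C')
  sorted[8] = Dba$2bCDa12bCa1  (last char: '1')
  sorted[9] = a$2bCDa12bCa1Db  (last char: 'b')
  sorted[10] = a12bCa1Dba$2bCD  (last char: 'D')
  sorted[11] = a1Dba$2bCDa12bC  (last char: 'C')
  sorted[12] = bCDa12bCa1Dba$2  (last char: '2')
  sorted[13] = bCa1Dba$2bCDa12  (last char: '2')
  sorted[14] = ba$2bCDa12bCa1D  (last char: 'D')
Last column: aaa$1bbC1bDC22D
Original string S is at sorted index 3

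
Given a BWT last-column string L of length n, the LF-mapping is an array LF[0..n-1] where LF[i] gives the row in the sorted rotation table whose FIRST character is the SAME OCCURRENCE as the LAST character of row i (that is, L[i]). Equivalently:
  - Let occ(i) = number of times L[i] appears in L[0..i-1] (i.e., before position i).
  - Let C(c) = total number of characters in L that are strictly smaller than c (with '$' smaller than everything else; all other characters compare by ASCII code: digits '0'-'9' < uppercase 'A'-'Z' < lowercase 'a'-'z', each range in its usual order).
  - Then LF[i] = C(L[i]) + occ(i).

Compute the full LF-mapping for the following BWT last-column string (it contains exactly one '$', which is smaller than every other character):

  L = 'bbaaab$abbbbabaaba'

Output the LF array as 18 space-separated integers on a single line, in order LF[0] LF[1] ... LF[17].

Char counts: '$':1, 'a':8, 'b':9
C (first-col start): C('$')=0, C('a')=1, C('b')=9
L[0]='b': occ=0, LF[0]=C('b')+0=9+0=9
L[1]='b': occ=1, LF[1]=C('b')+1=9+1=10
L[2]='a': occ=0, LF[2]=C('a')+0=1+0=1
L[3]='a': occ=1, LF[3]=C('a')+1=1+1=2
L[4]='a': occ=2, LF[4]=C('a')+2=1+2=3
L[5]='b': occ=2, LF[5]=C('b')+2=9+2=11
L[6]='$': occ=0, LF[6]=C('$')+0=0+0=0
L[7]='a': occ=3, LF[7]=C('a')+3=1+3=4
L[8]='b': occ=3, LF[8]=C('b')+3=9+3=12
L[9]='b': occ=4, LF[9]=C('b')+4=9+4=13
L[10]='b': occ=5, LF[10]=C('b')+5=9+5=14
L[11]='b': occ=6, LF[11]=C('b')+6=9+6=15
L[12]='a': occ=4, LF[12]=C('a')+4=1+4=5
L[13]='b': occ=7, LF[13]=C('b')+7=9+7=16
L[14]='a': occ=5, LF[14]=C('a')+5=1+5=6
L[15]='a': occ=6, LF[15]=C('a')+6=1+6=7
L[16]='b': occ=8, LF[16]=C('b')+8=9+8=17
L[17]='a': occ=7, LF[17]=C('a')+7=1+7=8

Answer: 9 10 1 2 3 11 0 4 12 13 14 15 5 16 6 7 17 8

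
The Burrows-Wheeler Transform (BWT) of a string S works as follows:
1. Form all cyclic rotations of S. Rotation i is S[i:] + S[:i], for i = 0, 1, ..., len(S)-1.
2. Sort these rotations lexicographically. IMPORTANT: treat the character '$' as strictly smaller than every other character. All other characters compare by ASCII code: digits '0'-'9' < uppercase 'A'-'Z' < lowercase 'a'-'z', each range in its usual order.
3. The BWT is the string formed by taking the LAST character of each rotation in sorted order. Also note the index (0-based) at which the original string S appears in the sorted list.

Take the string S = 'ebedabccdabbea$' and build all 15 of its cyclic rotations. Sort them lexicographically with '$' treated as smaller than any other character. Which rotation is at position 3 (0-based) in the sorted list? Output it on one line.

Answer: abccdabbea$ebed

Derivation:
All 15 rotations (rotation i = S[i:]+S[:i]):
  rot[0] = ebedabccdabbea$
  rot[1] = bedabccdabbea$e
  rot[2] = edabccdabbea$eb
  rot[3] = dabccdabbea$ebe
  rot[4] = abccdabbea$ebed
  rot[5] = bccdabbea$ebeda
  rot[6] = ccdabbea$ebedab
  rot[7] = cdabbea$ebedabc
  rot[8] = dabbea$ebedabcc
  rot[9] = abbea$ebedabccd
  rot[10] = bbea$ebedabccda
  rot[11] = bea$ebedabccdab
  rot[12] = ea$ebedabccdabb
  rot[13] = a$ebedabccdabbe
  rot[14] = $ebedabccdabbea
Sorted (with $ < everything):
  sorted[0] = $ebedabccdabbea
  sorted[1] = a$ebedabccdabbe
  sorted[2] = abbea$ebedabccd
  sorted[3] = abccdabbea$ebed
  sorted[4] = bbea$ebedabccda
  sorted[5] = bccdabbea$ebeda
  sorted[6] = bea$ebedabccdab
  sorted[7] = bedabccdabbea$e
  sorted[8] = ccdabbea$ebedab
  sorted[9] = cdabbea$ebedabc
  sorted[10] = dabbea$ebedabcc
  sorted[11] = dabccdabbea$ebe
  sorted[12] = ea$ebedabccdabb
  sorted[13] = ebedabccdabbea$
  sorted[14] = edabccdabbea$eb
sorted[3] = abccdabbea$ebed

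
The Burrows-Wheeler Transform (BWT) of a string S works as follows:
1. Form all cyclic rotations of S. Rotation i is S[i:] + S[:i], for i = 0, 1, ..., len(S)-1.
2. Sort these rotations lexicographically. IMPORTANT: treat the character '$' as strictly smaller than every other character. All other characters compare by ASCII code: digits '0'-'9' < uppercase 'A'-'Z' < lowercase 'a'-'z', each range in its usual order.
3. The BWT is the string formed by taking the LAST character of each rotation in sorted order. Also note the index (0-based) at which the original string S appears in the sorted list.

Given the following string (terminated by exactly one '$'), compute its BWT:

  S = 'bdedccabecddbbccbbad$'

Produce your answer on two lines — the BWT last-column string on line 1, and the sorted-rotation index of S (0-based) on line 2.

All 21 rotations (rotation i = S[i:]+S[:i]):
  rot[0] = bdedccabecddbbccbbad$
  rot[1] = dedccabecddbbccbbad$b
  rot[2] = edccabecddbbccbbad$bd
  rot[3] = dccabecddbbccbbad$bde
  rot[4] = ccabecddbbccbbad$bded
  rot[5] = cabecddbbccbbad$bdedc
  rot[6] = abecddbbccbbad$bdedcc
  rot[7] = becddbbccbbad$bdedcca
  rot[8] = ecddbbccbbad$bdedccab
  rot[9] = cddbbccbbad$bdedccabe
  rot[10] = ddbbccbbad$bdedccabec
  rot[11] = dbbccbbad$bdedccabecd
  rot[12] = bbccbbad$bdedccabecdd
  rot[13] = bccbbad$bdedccabecddb
  rot[14] = ccbbad$bdedccabecddbb
  rot[15] = cbbad$bdedccabecddbbc
  rot[16] = bbad$bdedccabecddbbcc
  rot[17] = bad$bdedccabecddbbccb
  rot[18] = ad$bdedccabecddbbccbb
  rot[19] = d$bdedccabecddbbccbba
  rot[20] = $bdedccabecddbbccbbad
Sorted (with $ < everything):
  sorted[0] = $bdedccabecddbbccbbad  (last char: 'd')
  sorted[1] = abecddbbccbbad$bdedcc  (last char: 'c')
  sorted[2] = ad$bdedccabecddbbccbb  (last char: 'b')
  sorted[3] = bad$bdedccabecddbbccb  (last char: 'b')
  sorted[4] = bbad$bdedccabecddbbcc  (last char: 'c')
  sorted[5] = bbccbbad$bdedccabecdd  (last char: 'd')
  sorted[6] = bccbbad$bdedccabecddb  (last char: 'b')
  sorted[7] = bdedccabecddbbccbbad$  (last char: '$')
  sorted[8] = becddbbccbbad$bdedcca  (last char: 'a')
  sorted[9] = cabecddbbccbbad$bdedc  (last char: 'c')
  sorted[10] = cbbad$bdedccabecddbbc  (last char: 'c')
  sorted[11] = ccabecddbbccbbad$bded  (last char: 'd')
  sorted[12] = ccbbad$bdedccabecddbb  (last char: 'b')
  sorted[13] = cddbbccbbad$bdedccabe  (last char: 'e')
  sorted[14] = d$bdedccabecddbbccbba  (last char: 'a')
  sorted[15] = dbbccbbad$bdedccabecd  (last char: 'd')
  sorted[16] = dccabecddbbccbbad$bde  (last char: 'e')
  sorted[17] = ddbbccbbad$bdedccabec  (last char: 'c')
  sorted[18] = dedccabecddbbccbbad$b  (last char: 'b')
  sorted[19] = ecddbbccbbad$bdedccab  (last char: 'b')
  sorted[20] = edccabecddbbccbbad$bd  (last char: 'd')
Last column: dcbbcdb$accdbeadecbbd
Original string S is at sorted index 7

Answer: dcbbcdb$accdbeadecbbd
7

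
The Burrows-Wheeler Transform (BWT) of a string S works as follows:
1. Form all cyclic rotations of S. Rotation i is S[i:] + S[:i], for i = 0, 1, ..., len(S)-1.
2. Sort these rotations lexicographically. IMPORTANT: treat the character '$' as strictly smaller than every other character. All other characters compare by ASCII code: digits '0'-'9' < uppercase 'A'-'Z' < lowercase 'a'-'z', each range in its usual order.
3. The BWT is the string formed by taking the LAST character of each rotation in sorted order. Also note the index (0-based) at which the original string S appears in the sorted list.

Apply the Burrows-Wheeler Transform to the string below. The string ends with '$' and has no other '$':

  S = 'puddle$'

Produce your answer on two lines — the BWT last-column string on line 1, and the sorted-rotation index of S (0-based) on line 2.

Answer: eudld$p
5

Derivation:
All 7 rotations (rotation i = S[i:]+S[:i]):
  rot[0] = puddle$
  rot[1] = uddle$p
  rot[2] = ddle$pu
  rot[3] = dle$pud
  rot[4] = le$pudd
  rot[5] = e$puddl
  rot[6] = $puddle
Sorted (with $ < everything):
  sorted[0] = $puddle  (last char: 'e')
  sorted[1] = ddle$pu  (last char: 'u')
  sorted[2] = dle$pud  (last char: 'd')
  sorted[3] = e$puddl  (last char: 'l')
  sorted[4] = le$pudd  (last char: 'd')
  sorted[5] = puddle$  (last char: '$')
  sorted[6] = uddle$p  (last char: 'p')
Last column: eudld$p
Original string S is at sorted index 5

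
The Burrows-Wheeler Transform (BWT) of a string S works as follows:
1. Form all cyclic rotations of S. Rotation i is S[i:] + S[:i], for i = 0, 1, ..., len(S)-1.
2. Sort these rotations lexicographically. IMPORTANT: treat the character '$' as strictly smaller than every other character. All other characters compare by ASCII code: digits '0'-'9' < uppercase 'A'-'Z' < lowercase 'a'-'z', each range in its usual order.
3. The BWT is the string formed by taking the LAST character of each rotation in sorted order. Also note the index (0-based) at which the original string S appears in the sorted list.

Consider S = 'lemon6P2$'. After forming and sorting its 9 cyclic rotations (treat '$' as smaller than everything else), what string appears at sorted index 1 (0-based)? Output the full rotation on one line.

All 9 rotations (rotation i = S[i:]+S[:i]):
  rot[0] = lemon6P2$
  rot[1] = emon6P2$l
  rot[2] = mon6P2$le
  rot[3] = on6P2$lem
  rot[4] = n6P2$lemo
  rot[5] = 6P2$lemon
  rot[6] = P2$lemon6
  rot[7] = 2$lemon6P
  rot[8] = $lemon6P2
Sorted (with $ < everything):
  sorted[0] = $lemon6P2
  sorted[1] = 2$lemon6P
  sorted[2] = 6P2$lemon
  sorted[3] = P2$lemon6
  sorted[4] = emon6P2$l
  sorted[5] = lemon6P2$
  sorted[6] = mon6P2$le
  sorted[7] = n6P2$lemo
  sorted[8] = on6P2$lem
sorted[1] = 2$lemon6P

Answer: 2$lemon6P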